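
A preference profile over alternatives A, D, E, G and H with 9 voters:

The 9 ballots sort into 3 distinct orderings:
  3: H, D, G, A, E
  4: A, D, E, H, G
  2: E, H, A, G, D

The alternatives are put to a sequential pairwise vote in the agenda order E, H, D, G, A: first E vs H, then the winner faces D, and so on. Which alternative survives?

Round 1: E vs H — 6–3, E advances.
Round 2: E vs D — 2–7, D advances.
Round 3: D vs G — 7–2, D advances.
Round 4: D vs A — 3–6, A advances.
A survives the agenda.

A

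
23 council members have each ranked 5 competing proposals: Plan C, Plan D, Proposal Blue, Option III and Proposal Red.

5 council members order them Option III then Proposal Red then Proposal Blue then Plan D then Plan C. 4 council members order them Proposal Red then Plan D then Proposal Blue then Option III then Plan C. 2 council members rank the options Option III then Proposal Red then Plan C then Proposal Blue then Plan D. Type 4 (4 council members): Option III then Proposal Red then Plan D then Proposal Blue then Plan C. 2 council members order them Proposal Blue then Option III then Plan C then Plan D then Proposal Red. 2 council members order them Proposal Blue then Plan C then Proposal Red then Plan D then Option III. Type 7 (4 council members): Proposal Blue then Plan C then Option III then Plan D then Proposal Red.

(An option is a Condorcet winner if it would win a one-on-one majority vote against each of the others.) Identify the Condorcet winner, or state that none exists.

Check each pair by majority over 23 ballots:
Plan C vs Plan D: 10 to 13, Plan D.
Plan C vs Proposal Blue: Plan C is ranked higher on 2 ballots, Proposal Blue on 21. Proposal Blue wins 21–2.
Plan C vs Option III: 2+4 = 6 for Plan C, 17 for Option III — Option III by 17–6.
Plan C vs Proposal Red: Plan C preferred on 2+2+4 = 8 ballots; Proposal Red wins 15–8.
Plan D vs Proposal Blue: Plan D is ranked higher on 4+4 = 8 ballots, Proposal Blue on 15. Proposal Blue wins 15–8.
Plan D vs Option III: Plan D preferred on 4+2 = 6 ballots; Option III wins 17–6.
Plan D vs Proposal Red: 6 to 17, Proposal Red.
Proposal Blue vs Option III: Proposal Blue preferred on 4+2+2+4 = 12 ballots; Proposal Blue wins 12–11.
Proposal Blue vs Proposal Red: Proposal Blue preferred on 2+2+4 = 8 ballots; Proposal Red wins 15–8.
Option III vs Proposal Red: 17 to 6, Option III.
Every option loses at least once (Plan C loses to Plan D; Plan D loses to Proposal Blue; Proposal Blue loses to Proposal Red; Option III loses to Proposal Blue; Proposal Red loses to Option III). The majority relation contains the cycle Proposal Blue → Option III → Proposal Red → Proposal Blue, so there is no Condorcet winner.

none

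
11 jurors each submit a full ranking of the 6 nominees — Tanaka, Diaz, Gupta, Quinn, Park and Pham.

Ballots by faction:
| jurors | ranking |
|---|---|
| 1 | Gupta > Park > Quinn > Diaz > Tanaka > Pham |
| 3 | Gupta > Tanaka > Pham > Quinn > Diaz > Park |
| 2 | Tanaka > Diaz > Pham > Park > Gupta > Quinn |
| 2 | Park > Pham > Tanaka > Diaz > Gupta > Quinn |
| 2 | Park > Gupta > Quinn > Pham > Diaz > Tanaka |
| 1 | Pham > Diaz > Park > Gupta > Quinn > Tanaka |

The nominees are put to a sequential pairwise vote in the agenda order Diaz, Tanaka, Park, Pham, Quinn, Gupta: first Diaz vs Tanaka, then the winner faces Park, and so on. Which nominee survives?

Gupta

Round 1: Diaz vs Tanaka — 4–7, Tanaka advances.
Round 2: Tanaka vs Park — 5–6, Park advances.
Round 3: Park vs Pham — 5–6, Pham advances.
Round 4: Pham vs Quinn — 8–3, Pham advances.
Round 5: Pham vs Gupta — 5–6, Gupta advances.
Gupta survives the agenda.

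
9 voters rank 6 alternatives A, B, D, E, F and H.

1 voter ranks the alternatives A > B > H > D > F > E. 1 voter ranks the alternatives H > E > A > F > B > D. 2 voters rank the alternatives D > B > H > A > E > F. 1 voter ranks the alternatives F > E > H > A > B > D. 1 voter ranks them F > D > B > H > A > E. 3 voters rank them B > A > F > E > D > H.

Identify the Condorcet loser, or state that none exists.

Head-to-head results (9 voters):
A vs B: 1+1+1 = 3 for A, 6 for B — B by 6–3.
A vs D: A wins 6–3.
A–E: A 7–2.
A vs F: A wins 7–2.
A vs H: H wins 5–4.
B vs D: 1+1+1+3 = 6 for B, 3 for D — B by 6–3.
B vs E: B, 7–2.
B vs F: B wins 6–3.
B vs H: B wins 7–2.
D–E: E 5–4.
D vs F: F, 6–3.
D vs H: D wins 6–3.
E vs F: E is ranked higher on 1+2 = 3 ballots, F on 6. F wins 6–3.
E vs H: E preferred on 1+3 = 4 ballots; H wins 5–4.
F vs H: F is ranked higher on 1+1+3 = 5 ballots, H on 4. F wins 5–4.
Every alternative wins at least one matchup (A beats D; B beats A; D beats H; E beats D; F beats D; H beats A), so there is no Condorcet loser.

none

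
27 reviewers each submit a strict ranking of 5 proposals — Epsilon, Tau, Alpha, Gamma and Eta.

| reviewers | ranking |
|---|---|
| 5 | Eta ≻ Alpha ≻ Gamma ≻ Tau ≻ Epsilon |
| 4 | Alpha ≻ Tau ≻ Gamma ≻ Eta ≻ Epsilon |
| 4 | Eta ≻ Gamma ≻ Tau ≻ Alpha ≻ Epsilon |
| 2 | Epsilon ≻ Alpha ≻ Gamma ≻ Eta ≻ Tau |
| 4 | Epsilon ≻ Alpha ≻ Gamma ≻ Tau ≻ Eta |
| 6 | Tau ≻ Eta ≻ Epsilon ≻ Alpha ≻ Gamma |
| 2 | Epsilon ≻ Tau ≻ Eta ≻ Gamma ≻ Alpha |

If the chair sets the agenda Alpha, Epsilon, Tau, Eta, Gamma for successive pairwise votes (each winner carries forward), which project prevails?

Gamma

Round 1: Alpha vs Epsilon — 13–14, Epsilon advances.
Round 2: Epsilon vs Tau — 8–19, Tau advances.
Round 3: Tau vs Eta — 16–11, Tau advances.
Round 4: Tau vs Gamma — 12–15, Gamma advances.
Gamma survives the agenda.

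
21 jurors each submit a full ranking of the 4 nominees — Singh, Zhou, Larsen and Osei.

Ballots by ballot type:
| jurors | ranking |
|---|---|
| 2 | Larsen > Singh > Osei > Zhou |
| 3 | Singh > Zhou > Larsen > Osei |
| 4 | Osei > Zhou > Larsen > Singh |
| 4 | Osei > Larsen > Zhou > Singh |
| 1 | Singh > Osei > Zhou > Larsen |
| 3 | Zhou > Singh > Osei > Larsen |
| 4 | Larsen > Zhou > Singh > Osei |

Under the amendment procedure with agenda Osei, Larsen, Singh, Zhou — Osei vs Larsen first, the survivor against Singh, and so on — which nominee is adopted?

Round 1: Osei vs Larsen — 12–9, Osei advances.
Round 2: Osei vs Singh — 8–13, Singh advances.
Round 3: Singh vs Zhou — 6–15, Zhou advances.
The agenda winner is Zhou.

Zhou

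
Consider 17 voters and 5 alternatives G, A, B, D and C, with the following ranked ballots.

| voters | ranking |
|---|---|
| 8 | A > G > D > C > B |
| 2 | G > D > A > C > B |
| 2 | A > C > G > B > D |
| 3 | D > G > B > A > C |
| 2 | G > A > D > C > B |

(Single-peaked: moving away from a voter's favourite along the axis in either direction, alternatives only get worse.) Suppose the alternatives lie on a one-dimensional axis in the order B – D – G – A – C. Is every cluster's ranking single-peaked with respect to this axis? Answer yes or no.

Axis positions: B=1, D=2, G=3, A=4, C=5.
Cluster 1 (peak A at position 4): ranking walks positions 4-3-2-5-1, expanding outward from the peak — single-peaked.
Cluster 2 (peak G at position 3): ranking walks positions 3-2-4-5-1, expanding outward from the peak — single-peaked.
Cluster 3: ranking walks positions 4-5-3-1-2; B is ranked above D even though D lies between B and the peak A on the axis — preferences dip and rise again. Not single-peaked.
Cluster 4 (peak D at position 2): ranking walks positions 2-3-1-4-5, expanding outward from the peak — single-peaked.
Cluster 5 (peak G at position 3): ranking walks positions 3-4-2-5-1, expanding outward from the peak — single-peaked.
Cluster 3 violates single-peakedness, so the profile is not single-peaked on this axis.

no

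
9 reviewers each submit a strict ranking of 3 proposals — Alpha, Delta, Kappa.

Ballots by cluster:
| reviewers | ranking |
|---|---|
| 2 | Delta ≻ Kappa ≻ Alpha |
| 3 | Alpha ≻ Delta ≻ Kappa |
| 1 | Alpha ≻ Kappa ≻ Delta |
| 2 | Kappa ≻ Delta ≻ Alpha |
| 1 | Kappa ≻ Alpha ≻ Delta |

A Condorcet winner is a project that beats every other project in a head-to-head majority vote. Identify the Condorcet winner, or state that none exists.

none

Head-to-head results (9 reviewers):
Alpha vs Delta: 5 to 4, Alpha.
Alpha vs Kappa: 3+1 = 4 for Alpha, 5 for Kappa — Kappa by 5–4.
Delta vs Kappa: 5 to 4, Delta.
Every project loses at least once (Alpha loses to Kappa; Delta loses to Alpha; Kappa loses to Delta). The majority relation contains the cycle Alpha > Delta > Kappa > Alpha, so there is no Condorcet winner.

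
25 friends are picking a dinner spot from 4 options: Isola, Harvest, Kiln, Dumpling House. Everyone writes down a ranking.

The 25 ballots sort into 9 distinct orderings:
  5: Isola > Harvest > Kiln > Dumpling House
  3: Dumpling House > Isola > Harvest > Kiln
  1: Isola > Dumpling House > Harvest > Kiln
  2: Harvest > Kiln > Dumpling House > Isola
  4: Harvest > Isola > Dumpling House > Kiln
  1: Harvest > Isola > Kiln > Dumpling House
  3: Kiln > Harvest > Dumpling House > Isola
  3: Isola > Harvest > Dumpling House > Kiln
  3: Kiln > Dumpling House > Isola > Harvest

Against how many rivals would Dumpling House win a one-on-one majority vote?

0

Dumpling House against each rival (25 friends):
Dumpling House vs Isola: 11 to 14, Isola.
Dumpling House vs Harvest: Dumpling House preferred on 3+1+3 = 7 ballots; Harvest wins 18–7.
Dumpling House vs Kiln: Kiln, 14–11.
Dumpling House beats no one; loses to Isola, Harvest, Kiln — 0 pairwise wins.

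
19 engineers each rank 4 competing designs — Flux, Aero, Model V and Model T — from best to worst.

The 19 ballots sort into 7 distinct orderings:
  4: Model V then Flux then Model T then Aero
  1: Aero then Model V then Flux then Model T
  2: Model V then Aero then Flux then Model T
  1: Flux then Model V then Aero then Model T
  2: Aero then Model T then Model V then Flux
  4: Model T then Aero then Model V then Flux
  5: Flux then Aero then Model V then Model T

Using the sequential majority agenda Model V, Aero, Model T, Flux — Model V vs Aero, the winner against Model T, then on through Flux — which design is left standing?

Flux

Round 1: Model V vs Aero — 7–12, Aero advances.
Round 2: Aero vs Model T — 11–8, Aero advances.
Round 3: Aero vs Flux — 9–10, Flux advances.
The agenda winner is Flux.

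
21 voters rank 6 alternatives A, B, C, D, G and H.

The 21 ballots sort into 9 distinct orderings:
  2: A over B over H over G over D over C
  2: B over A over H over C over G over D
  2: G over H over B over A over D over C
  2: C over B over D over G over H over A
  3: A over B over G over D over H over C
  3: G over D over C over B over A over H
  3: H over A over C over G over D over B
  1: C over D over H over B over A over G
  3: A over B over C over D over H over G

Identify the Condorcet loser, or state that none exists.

Head-to-head results (21 voters):
A vs B: A wins 11–10.
A vs C: A, 15–6.
A vs D: A, 15–6.
A vs G: 2+2+3+3+1+3 = 14 for A, 7 for G — A by 14–7.
A vs H: A, 13–8.
B vs C: B, 12–9.
B vs D: B preferred on 2+2+2+2+3+3 = 14 ballots; B wins 14–7.
B vs G: 13 to 8, B.
B–H: B 15–6.
C vs D: C wins 11–10.
C–G: C 11–10.
C vs H: 2+3+1+3 = 9 for C, 12 for H — H by 12–9.
D vs G: 2+1+3 = 6 for D, 15 for G — G by 15–6.
D vs H: D, 12–9.
G–H: H 11–10.
Every alternative wins at least one matchup (A beats B; B beats C; C beats D; D beats H; G beats D; H beats C), so there is no Condorcet loser.

none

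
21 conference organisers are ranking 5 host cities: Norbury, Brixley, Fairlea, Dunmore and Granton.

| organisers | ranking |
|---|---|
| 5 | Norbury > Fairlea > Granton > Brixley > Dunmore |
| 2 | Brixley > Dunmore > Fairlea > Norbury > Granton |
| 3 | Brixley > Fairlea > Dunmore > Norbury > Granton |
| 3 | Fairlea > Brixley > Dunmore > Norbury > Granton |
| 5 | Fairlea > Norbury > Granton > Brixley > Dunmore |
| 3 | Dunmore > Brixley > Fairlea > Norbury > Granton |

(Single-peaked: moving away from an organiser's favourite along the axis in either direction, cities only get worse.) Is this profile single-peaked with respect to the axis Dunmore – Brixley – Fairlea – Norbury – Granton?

Axis positions: Dunmore=1, Brixley=2, Fairlea=3, Norbury=4, Granton=5.
Cluster 1 (peak Norbury at position 4): ranking walks positions 4-3-5-2-1, expanding outward from the peak — single-peaked.
Cluster 2 (peak Brixley at position 2): ranking walks positions 2-1-3-4-5, expanding outward from the peak — single-peaked.
Cluster 3 (peak Brixley at position 2): ranking walks positions 2-3-1-4-5, expanding outward from the peak — single-peaked.
Cluster 4 (peak Fairlea at position 3): ranking walks positions 3-2-1-4-5, expanding outward from the peak — single-peaked.
Cluster 5 (peak Fairlea at position 3): ranking walks positions 3-4-5-2-1, expanding outward from the peak — single-peaked.
Cluster 6 (peak Dunmore at position 1): ranking walks positions 1-2-3-4-5, expanding outward from the peak — single-peaked.
Every ranking is single-peaked on this axis.

yes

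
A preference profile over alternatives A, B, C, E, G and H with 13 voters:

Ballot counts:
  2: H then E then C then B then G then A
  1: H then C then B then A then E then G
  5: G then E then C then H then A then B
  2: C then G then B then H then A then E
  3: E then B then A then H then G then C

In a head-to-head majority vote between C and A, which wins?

Ballots ranking C above A: 2 + 1 + 5 + 2 = 10.
Ballots ranking A above C: 13 − 10 = 3.
C wins the head-to-head 10–3.

C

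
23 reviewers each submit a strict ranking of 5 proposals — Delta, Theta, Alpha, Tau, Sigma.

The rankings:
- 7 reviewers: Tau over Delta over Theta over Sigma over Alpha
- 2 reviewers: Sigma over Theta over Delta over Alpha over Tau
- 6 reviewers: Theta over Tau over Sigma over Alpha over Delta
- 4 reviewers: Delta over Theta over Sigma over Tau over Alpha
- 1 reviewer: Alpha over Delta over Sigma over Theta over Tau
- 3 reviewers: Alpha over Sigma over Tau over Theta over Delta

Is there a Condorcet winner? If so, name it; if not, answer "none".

none

Pairwise majorities:
Delta vs Theta: 7+4+1 = 12 for Delta, 11 for Theta — Delta by 12–11.
Delta vs Alpha: 13 to 10, Delta.
Delta vs Tau: 2+4+1 = 7 for Delta, 16 for Tau — Tau by 16–7.
Delta vs Sigma: Delta preferred on 7+4+1 = 12 ballots; Delta wins 12–11.
Theta vs Alpha: Theta preferred on 7+2+6+4 = 19 ballots; Theta wins 19–4.
Theta vs Tau: Theta preferred on 2+6+4+1 = 13 ballots; Theta wins 13–10.
Theta vs Sigma: 17 to 6, Theta.
Alpha vs Tau: 6 to 17, Tau.
Alpha vs Sigma: Alpha preferred on 1+3 = 4 ballots; Sigma wins 19–4.
Tau vs Sigma: Tau preferred on 7+6 = 13 ballots; Tau wins 13–10.
Each project drops at least one matchup (Delta loses to Tau; Theta loses to Delta; Alpha loses to Delta; Tau loses to Theta; Sigma loses to Delta); the cycle Delta → Theta → Tau → Delta rules out a Condorcet winner.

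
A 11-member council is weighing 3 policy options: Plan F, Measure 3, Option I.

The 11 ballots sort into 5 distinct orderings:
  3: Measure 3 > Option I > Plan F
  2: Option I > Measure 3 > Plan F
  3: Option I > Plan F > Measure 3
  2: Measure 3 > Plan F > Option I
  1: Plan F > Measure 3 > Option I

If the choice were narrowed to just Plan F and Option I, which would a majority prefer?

Option I

Ballots ranking Plan F above Option I: 2 + 1 = 3.
Ballots ranking Option I above Plan F: 11 − 3 = 8.
Option I wins the head-to-head 8–3.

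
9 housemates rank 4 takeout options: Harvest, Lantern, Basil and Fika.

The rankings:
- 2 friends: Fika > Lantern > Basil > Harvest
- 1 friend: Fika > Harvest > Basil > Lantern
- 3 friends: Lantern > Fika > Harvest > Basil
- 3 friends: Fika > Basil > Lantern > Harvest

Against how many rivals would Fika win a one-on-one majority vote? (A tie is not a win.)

Fika against each rival (9 friends):
Fika vs Harvest: 2+1+3+3 = 9 for Fika, 0 for Harvest — Fika by 9–0.
Fika vs Lantern: Fika is ranked higher on 2+1+3 = 6 ballots, Lantern on 3. Fika wins 6–3.
Fika vs Basil: Fika, 9–0.
Fika beats Harvest, Lantern, Basil — 3 pairwise wins.

3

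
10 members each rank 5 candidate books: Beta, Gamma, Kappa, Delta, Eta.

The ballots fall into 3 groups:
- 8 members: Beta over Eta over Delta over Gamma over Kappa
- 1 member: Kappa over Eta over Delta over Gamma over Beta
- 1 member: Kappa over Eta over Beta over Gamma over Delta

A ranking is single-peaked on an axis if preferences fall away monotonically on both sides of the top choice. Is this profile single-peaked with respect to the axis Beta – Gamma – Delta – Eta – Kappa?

Axis positions: Beta=1, Gamma=2, Delta=3, Eta=4, Kappa=5.
Group 1: ranking walks positions 1-4-3-2-5; Eta is ranked above Gamma even though Gamma lies between Eta and the peak Beta on the axis — preferences dip and rise again. Not single-peaked.
Group 2 (peak Kappa at position 5): ranking walks positions 5-4-3-2-1, expanding outward from the peak — single-peaked.
Group 3: ranking walks positions 5-4-1-2-3; Beta is ranked above Delta even though Delta lies between Beta and the peak Kappa on the axis — preferences dip and rise again. Not single-peaked.
Group 1 violates single-peakedness, so the profile is not single-peaked on this axis.

no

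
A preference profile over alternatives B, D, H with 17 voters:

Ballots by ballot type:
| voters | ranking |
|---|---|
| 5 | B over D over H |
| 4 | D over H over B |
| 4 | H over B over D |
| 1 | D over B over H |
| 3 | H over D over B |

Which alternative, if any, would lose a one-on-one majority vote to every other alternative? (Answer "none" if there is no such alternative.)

none

Pairwise majorities:
B vs D: B, 9–8.
B–H: H 11–6.
D vs H: D wins 10–7.
No alternative is winless: B beats D; D beats H; H beats B. There is no Condorcet loser.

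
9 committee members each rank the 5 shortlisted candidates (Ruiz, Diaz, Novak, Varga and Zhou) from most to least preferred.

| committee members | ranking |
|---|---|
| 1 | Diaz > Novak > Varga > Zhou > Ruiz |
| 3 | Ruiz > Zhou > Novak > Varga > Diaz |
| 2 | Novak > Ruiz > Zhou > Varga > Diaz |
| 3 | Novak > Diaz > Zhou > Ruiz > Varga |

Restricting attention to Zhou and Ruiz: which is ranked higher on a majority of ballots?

Ruiz

Ballots ranking Zhou above Ruiz: 1 + 3 = 4.
Ballots ranking Ruiz above Zhou: 9 − 4 = 5.
Ruiz wins the head-to-head 5–4.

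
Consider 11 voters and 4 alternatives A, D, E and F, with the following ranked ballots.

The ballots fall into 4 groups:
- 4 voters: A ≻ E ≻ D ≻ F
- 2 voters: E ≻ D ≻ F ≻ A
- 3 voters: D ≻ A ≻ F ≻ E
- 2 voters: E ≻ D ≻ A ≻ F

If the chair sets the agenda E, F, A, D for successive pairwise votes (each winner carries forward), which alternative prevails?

D

Round 1: E vs F — 8–3, E advances.
Round 2: E vs A — 4–7, A advances.
Round 3: A vs D — 4–7, D advances.
The agenda winner is D.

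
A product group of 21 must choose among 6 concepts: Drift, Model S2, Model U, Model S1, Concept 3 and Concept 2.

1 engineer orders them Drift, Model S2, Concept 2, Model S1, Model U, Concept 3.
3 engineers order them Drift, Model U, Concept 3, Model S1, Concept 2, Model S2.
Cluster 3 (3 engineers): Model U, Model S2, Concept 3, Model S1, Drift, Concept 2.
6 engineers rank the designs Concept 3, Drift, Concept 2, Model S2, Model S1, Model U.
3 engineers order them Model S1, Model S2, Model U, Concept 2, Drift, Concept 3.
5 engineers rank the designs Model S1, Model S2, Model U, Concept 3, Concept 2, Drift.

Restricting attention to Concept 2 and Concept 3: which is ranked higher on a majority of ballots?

Concept 3

Ballots ranking Concept 2 above Concept 3: 1 + 3 = 4.
Ballots ranking Concept 3 above Concept 2: 21 − 4 = 17.
Concept 3 wins the head-to-head 17–4.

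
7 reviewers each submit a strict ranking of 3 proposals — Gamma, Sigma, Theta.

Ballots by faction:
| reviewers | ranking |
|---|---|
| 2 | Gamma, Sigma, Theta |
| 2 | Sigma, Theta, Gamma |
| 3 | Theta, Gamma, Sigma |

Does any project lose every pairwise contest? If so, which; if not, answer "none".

Head-to-head results (7 reviewers):
Gamma vs Sigma: Gamma is ranked higher on 2+3 = 5 ballots, Sigma on 2. Gamma wins 5–2.
Gamma–Theta: Theta 5–2.
Sigma vs Theta: Sigma is ranked higher on 2+2 = 4 ballots, Theta on 3. Sigma wins 4–3.
Every project wins at least one matchup (Gamma beats Sigma; Sigma beats Theta; Theta beats Gamma), so there is no Condorcet loser.

none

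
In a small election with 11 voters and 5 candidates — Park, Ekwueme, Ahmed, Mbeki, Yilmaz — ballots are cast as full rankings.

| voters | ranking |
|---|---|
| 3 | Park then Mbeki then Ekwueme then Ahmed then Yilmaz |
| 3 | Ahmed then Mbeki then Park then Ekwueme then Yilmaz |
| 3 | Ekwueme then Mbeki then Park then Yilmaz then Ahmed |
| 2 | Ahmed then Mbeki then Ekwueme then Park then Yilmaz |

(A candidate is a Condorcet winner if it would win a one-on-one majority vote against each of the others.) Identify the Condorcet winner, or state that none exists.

Check each pair by majority over 11 ballots:
Park vs Ekwueme: Park is ranked higher on 3+3 = 6 ballots, Ekwueme on 5. Park wins 6–5.
Park vs Ahmed: 3+3 = 6 for Park, 5 for Ahmed — Park by 6–5.
Park vs Mbeki: Park preferred on 3 ballots; Mbeki wins 8–3.
Park vs Yilmaz: Park preferred on 3+3+3+2 = 11 ballots; Park wins 11–0.
Ekwueme vs Ahmed: Ekwueme preferred on 3+3 = 6 ballots; Ekwueme wins 6–5.
Ekwueme vs Mbeki: 3 for Ekwueme, 8 for Mbeki — Mbeki by 8–3.
Ekwueme vs Yilmaz: Ekwueme preferred on 3+3+3+2 = 11 ballots; Ekwueme wins 11–0.
Ahmed vs Mbeki: Ahmed preferred on 3+2 = 5 ballots; Mbeki wins 6–5.
Ahmed vs Yilmaz: Ahmed preferred on 3+3+2 = 8 ballots; Ahmed wins 8–3.
Mbeki vs Yilmaz: Mbeki preferred on 3+3+3+2 = 11 ballots; Mbeki wins 11–0.
Mbeki wins every pairwise contest, so Mbeki is the Condorcet winner.

Mbeki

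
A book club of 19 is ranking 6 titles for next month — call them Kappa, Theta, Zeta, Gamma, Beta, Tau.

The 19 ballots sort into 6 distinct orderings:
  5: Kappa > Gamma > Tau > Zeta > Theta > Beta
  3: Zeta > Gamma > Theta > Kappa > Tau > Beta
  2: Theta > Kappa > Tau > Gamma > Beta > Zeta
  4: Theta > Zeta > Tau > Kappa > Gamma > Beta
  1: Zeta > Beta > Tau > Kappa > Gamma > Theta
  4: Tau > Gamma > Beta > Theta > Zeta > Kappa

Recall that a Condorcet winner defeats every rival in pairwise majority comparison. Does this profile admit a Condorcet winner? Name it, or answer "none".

Check each pair by majority over 19 ballots:
Kappa–Theta: Theta 13–6.
Kappa vs Zeta: Zeta wins 12–7.
Kappa vs Gamma: 12 to 7, Kappa.
Kappa vs Beta: Kappa, 14–5.
Kappa vs Tau: Kappa, 10–9.
Theta vs Zeta: 2+4+4 = 10 for Theta, 9 for Zeta — Theta by 10–9.
Theta–Gamma: Gamma 13–6.
Theta vs Beta: Theta, 14–5.
Theta vs Tau: Tau, 10–9.
Zeta vs Gamma: 8 to 11, Gamma.
Zeta vs Beta: Zeta preferred on 5+3+4+1 = 13 ballots; Zeta wins 13–6.
Zeta vs Tau: 3+4+1 = 8 for Zeta, 11 for Tau — Tau by 11–8.
Gamma vs Beta: Gamma, 18–1.
Gamma vs Tau: 8 to 11, Tau.
Beta vs Tau: Beta preferred on 1 ballot; Tau wins 18–1.
Each book drops at least one matchup (Kappa loses to Theta; Theta loses to Gamma; Zeta loses to Theta; Gamma loses to Kappa; Beta loses to Kappa; Tau loses to Kappa); the cycle Kappa beats Gamma beats Theta beats Kappa rules out a Condorcet winner.

none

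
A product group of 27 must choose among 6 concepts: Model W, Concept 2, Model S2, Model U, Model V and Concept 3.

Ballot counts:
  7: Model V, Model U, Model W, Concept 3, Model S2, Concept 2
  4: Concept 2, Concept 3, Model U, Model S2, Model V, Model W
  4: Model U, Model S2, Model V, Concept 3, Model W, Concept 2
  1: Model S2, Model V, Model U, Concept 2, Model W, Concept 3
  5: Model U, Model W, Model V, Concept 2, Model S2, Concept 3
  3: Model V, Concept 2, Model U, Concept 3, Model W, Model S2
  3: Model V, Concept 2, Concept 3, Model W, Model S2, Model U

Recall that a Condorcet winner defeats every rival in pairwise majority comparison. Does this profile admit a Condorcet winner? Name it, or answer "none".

Check each pair by majority over 27 ballots:
Model W vs Concept 2: Model W, 16–11.
Model W vs Model S2: Model W wins 18–9.
Model W vs Model U: Model U, 24–3.
Model W vs Model V: Model V, 22–5.
Model W vs Concept 3: Concept 3 wins 14–13.
Concept 2 vs Model S2: Concept 2, 15–12.
Concept 2 vs Model U: Model U wins 17–10.
Concept 2 vs Model V: Model V wins 23–4.
Concept 2 vs Concept 3: Concept 2, 16–11.
Model S2 vs Model U: Model U, 23–4.
Model S2 vs Model V: Model V, 18–9.
Model S2 vs Concept 3: Concept 3, 17–10.
Model U vs Model V: Model V, 14–13.
Model U vs Concept 3: Model U wins 20–7.
Model V vs Concept 3: Model V, 23–4.
Model V defeats every rival head-to-head and is the Condorcet winner.

Model V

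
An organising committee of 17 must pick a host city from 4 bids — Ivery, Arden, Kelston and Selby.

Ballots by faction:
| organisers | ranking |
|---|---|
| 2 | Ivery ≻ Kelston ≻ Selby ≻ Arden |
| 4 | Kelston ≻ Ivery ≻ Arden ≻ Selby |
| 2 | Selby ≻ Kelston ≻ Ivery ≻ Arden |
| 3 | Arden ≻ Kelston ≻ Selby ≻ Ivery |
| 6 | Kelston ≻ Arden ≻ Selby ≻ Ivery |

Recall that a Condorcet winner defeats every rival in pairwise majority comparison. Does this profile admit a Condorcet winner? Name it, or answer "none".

Head-to-head results (17 organisers):
Ivery–Arden: Arden 9–8.
Ivery vs Kelston: Kelston wins 15–2.
Ivery vs Selby: Selby, 11–6.
Arden–Kelston: Kelston 14–3.
Arden vs Selby: Arden, 13–4.
Kelston vs Selby: Kelston wins 15–2.
Only Kelston has no losses; Kelston is the Condorcet winner.

Kelston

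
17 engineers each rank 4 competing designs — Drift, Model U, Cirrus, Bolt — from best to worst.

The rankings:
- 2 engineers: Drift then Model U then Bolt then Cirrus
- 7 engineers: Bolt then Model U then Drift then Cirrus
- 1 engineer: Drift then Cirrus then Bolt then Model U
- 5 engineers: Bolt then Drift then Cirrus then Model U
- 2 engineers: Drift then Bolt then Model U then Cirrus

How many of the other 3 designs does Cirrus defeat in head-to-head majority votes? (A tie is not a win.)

Cirrus against each rival (17 engineers):
Cirrus–Drift: Drift 17–0.
Cirrus–Model U: Model U 11–6.
Cirrus vs Bolt: Bolt, 16–1.
Cirrus beats no one; loses to Drift, Model U, Bolt — 0 pairwise wins.

0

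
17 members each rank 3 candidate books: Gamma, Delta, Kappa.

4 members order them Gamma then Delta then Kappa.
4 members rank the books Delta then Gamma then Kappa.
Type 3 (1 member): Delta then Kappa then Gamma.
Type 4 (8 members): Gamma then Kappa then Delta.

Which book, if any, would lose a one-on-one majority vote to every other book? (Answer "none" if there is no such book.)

Head-to-head results (17 members):
Gamma vs Delta: Gamma is ranked higher on 4+8 = 12 ballots, Delta on 5. Gamma wins 12–5.
Gamma vs Kappa: Gamma is ranked higher on 4+4+8 = 16 ballots, Kappa on 1. Gamma wins 16–1.
Delta–Kappa: Delta 9–8.
Kappa is beaten in every head-to-head and is the Condorcet loser.

Kappa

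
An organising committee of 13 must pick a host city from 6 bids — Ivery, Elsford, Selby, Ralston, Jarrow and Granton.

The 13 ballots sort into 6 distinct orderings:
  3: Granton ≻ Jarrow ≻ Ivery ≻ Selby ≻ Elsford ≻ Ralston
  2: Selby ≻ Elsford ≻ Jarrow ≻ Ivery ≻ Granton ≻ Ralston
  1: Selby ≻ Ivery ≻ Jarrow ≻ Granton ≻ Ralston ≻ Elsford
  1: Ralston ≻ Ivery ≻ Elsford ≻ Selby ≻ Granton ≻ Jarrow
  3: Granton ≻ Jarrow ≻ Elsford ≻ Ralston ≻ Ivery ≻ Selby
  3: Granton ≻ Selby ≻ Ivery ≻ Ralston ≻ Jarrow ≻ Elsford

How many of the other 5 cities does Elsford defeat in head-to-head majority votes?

1

Elsford against each rival (13 organisers):
Elsford–Ivery: Ivery 8–5.
Elsford vs Selby: Selby, 9–4.
Elsford vs Ralston: Elsford, 8–5.
Elsford vs Jarrow: Jarrow wins 10–3.
Elsford–Granton: Granton 10–3.
Elsford beats Ralston; loses to Ivery, Selby, Jarrow, Granton — 1 pairwise win.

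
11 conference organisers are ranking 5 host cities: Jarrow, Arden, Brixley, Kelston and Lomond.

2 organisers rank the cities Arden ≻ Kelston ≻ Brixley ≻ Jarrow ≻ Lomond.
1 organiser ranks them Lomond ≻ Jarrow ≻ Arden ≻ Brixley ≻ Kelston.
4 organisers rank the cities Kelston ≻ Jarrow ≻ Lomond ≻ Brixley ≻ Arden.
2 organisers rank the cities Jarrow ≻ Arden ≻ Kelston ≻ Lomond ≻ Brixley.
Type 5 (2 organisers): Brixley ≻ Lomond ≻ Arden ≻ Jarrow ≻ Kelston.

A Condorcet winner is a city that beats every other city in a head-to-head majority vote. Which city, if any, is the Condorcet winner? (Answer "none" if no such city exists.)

Pairwise majorities:
Jarrow vs Arden: 1+4+2 = 7 for Jarrow, 4 for Arden — Jarrow by 7–4.
Jarrow vs Brixley: 7 to 4, Jarrow.
Jarrow vs Kelston: Jarrow preferred on 1+2+2 = 5 ballots; Kelston wins 6–5.
Jarrow vs Lomond: Jarrow is ranked higher on 2+4+2 = 8 ballots, Lomond on 3. Jarrow wins 8–3.
Arden vs Brixley: 2+1+2 = 5 for Arden, 6 for Brixley — Brixley by 6–5.
Arden vs Kelston: 7 to 4, Arden.
Arden vs Lomond: 4 to 7, Lomond.
Brixley vs Kelston: Brixley is ranked higher on 1+2 = 3 ballots, Kelston on 8. Kelston wins 8–3.
Brixley vs Lomond: 4 to 7, Lomond.
Kelston vs Lomond: Kelston is ranked higher on 2+4+2 = 8 ballots, Lomond on 3. Kelston wins 8–3.
Each city drops at least one matchup (Jarrow loses to Kelston; Arden loses to Jarrow; Brixley loses to Jarrow; Kelston loses to Arden; Lomond loses to Jarrow); the cycle Jarrow > Arden > Kelston > Jarrow rules out a Condorcet winner.

none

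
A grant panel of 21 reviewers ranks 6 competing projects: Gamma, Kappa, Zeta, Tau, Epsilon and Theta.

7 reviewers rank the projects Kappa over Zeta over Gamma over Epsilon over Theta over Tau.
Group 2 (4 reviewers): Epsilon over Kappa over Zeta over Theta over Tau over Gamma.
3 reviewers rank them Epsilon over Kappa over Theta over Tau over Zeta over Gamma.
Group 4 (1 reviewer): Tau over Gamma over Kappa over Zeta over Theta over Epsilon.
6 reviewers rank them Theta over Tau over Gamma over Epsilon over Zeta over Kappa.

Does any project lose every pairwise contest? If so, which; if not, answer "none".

Pairwise majorities:
Gamma vs Kappa: Kappa wins 14–7.
Gamma–Zeta: Zeta 14–7.
Gamma vs Tau: Tau, 14–7.
Gamma vs Epsilon: Gamma, 14–7.
Gamma vs Theta: Gamma is ranked higher on 7+1 = 8 ballots, Theta on 13. Theta wins 13–8.
Kappa–Zeta: Kappa 15–6.
Kappa vs Tau: Kappa preferred on 7+4+3 = 14 ballots; Kappa wins 14–7.
Kappa vs Epsilon: Kappa preferred on 7+1 = 8 ballots; Epsilon wins 13–8.
Kappa vs Theta: Kappa, 15–6.
Zeta vs Tau: Zeta wins 11–10.
Zeta vs Epsilon: 7+1 = 8 for Zeta, 13 for Epsilon — Epsilon by 13–8.
Zeta vs Theta: Zeta wins 12–9.
Tau vs Epsilon: Epsilon wins 14–7.
Tau–Theta: Theta 20–1.
Epsilon vs Theta: 7+4+3 = 14 for Epsilon, 7 for Theta — Epsilon by 14–7.
Each project has at least one pairwise win (Gamma beats Epsilon; Kappa beats Gamma; Zeta beats Gamma; Tau beats Gamma; Epsilon beats Kappa; Theta beats Gamma) — no Condorcet loser.

none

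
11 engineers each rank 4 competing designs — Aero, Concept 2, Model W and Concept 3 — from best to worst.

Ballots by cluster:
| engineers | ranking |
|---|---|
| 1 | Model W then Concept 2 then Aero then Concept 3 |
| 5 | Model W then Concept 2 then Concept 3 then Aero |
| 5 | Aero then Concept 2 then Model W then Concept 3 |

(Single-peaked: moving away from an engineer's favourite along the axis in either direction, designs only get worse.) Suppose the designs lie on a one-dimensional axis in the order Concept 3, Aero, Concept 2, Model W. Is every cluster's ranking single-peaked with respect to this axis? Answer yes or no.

no

Axis positions: Concept 3=1, Aero=2, Concept 2=3, Model W=4.
Cluster 1 (peak Model W at position 4): ranking walks positions 4-3-2-1, expanding outward from the peak — single-peaked.
Cluster 2: ranking walks positions 4-3-1-2; Concept 3 is ranked above Aero even though Aero lies between Concept 3 and the peak Model W on the axis — preferences dip and rise again. Not single-peaked.
Cluster 3 (peak Aero at position 2): ranking walks positions 2-3-4-1, expanding outward from the peak — single-peaked.
Cluster 2 violates single-peakedness, so the profile is not single-peaked on this axis.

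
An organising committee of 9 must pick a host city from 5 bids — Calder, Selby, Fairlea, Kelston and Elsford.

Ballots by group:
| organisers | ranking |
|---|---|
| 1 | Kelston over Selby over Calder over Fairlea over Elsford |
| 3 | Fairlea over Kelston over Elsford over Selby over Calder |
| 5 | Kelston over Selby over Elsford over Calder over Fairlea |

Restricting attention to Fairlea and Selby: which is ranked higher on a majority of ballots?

Ballots ranking Fairlea above Selby: 3.
Ballots ranking Selby above Fairlea: 9 − 3 = 6.
Selby wins the head-to-head 6–3.

Selby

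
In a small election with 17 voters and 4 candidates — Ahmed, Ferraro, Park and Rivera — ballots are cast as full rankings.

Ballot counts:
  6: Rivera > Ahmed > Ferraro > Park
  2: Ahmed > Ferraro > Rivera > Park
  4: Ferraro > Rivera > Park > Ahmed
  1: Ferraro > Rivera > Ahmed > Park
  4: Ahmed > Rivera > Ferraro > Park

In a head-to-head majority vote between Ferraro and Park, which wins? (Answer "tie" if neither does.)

Ferraro

Ballots ranking Ferraro above Park: 6 + 2 + 4 + 1 + 4 = 17.
Ballots ranking Park above Ferraro: 17 − 17 = 0.
Ferraro wins the head-to-head 17–0.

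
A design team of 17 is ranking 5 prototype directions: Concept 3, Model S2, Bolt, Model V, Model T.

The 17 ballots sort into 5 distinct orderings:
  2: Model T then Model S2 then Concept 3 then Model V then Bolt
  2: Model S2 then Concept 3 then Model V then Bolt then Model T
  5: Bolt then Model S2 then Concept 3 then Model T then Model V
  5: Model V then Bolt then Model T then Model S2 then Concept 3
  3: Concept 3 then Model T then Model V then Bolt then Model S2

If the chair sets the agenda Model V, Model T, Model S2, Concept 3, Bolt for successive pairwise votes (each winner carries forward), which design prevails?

Round 1: Model V vs Model T — 7–10, Model T advances.
Round 2: Model T vs Model S2 — 10–7, Model T advances.
Round 3: Model T vs Concept 3 — 7–10, Concept 3 advances.
Round 4: Concept 3 vs Bolt — 7–10, Bolt advances.
The agenda winner is Bolt.

Bolt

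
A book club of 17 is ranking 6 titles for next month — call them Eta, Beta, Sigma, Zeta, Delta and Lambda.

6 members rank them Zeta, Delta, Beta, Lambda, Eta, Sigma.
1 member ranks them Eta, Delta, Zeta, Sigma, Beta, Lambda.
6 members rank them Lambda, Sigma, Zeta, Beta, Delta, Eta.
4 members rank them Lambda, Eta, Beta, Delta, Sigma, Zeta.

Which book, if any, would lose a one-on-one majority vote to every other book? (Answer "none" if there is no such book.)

Pairwise majorities:
Eta vs Beta: Beta wins 12–5.
Eta vs Sigma: Eta, 11–6.
Eta–Zeta: Zeta 12–5.
Eta vs Delta: Eta preferred on 1+4 = 5 ballots; Delta wins 12–5.
Eta vs Lambda: Eta is ranked higher on 1 ballot, Lambda on 16. Lambda wins 16–1.
Beta vs Sigma: Beta is ranked higher on 6+4 = 10 ballots, Sigma on 7. Beta wins 10–7.
Beta–Zeta: Zeta 13–4.
Beta vs Delta: Beta preferred on 6+4 = 10 ballots; Beta wins 10–7.
Beta vs Lambda: Beta is ranked higher on 6+1 = 7 ballots, Lambda on 10. Lambda wins 10–7.
Sigma–Zeta: Sigma 10–7.
Sigma vs Delta: 6 to 11, Delta.
Sigma vs Lambda: Sigma preferred on 1 ballot; Lambda wins 16–1.
Zeta vs Delta: Zeta preferred on 6+6 = 12 ballots; Zeta wins 12–5.
Zeta vs Lambda: 7 to 10, Lambda.
Delta vs Lambda: Delta preferred on 6+1 = 7 ballots; Lambda wins 10–7.
No book is winless: Eta beats Sigma; Beta beats Eta; Sigma beats Zeta; Zeta beats Eta; Delta beats Eta; Lambda beats Eta. There is no Condorcet loser.

none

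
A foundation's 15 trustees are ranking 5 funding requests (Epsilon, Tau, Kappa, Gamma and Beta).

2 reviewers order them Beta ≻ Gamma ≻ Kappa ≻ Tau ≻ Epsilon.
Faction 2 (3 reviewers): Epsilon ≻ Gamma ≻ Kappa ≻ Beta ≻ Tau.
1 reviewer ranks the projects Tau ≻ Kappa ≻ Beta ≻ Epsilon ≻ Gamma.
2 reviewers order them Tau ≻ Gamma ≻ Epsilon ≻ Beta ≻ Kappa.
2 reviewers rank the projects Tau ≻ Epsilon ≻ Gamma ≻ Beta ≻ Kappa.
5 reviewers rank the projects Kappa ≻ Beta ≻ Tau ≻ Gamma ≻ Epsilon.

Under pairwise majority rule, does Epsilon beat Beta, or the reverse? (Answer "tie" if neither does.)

Ballots ranking Epsilon above Beta: 3 + 2 + 2 = 7.
Ballots ranking Beta above Epsilon: 15 − 7 = 8.
Beta wins the head-to-head 8–7.

Beta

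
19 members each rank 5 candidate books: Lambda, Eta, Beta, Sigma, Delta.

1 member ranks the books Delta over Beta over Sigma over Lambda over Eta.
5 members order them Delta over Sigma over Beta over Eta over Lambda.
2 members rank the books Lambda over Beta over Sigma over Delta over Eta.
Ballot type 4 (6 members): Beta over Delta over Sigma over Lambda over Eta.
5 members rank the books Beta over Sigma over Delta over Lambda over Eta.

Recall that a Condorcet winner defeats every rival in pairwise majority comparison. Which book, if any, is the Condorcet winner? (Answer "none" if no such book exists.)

Beta

Check each pair by majority over 19 ballots:
Lambda vs Eta: 1+2+6+5 = 14 for Lambda, 5 for Eta — Lambda by 14–5.
Lambda vs Beta: Lambda preferred on 2 ballots; Beta wins 17–2.
Lambda vs Sigma: 2 for Lambda, 17 for Sigma — Sigma by 17–2.
Lambda vs Delta: Lambda preferred on 2 ballots; Delta wins 17–2.
Eta vs Beta: 0 to 19, Beta.
Eta vs Sigma: Eta is ranked higher on 0 ballots, Sigma on 19. Sigma wins 19–0.
Eta vs Delta: Eta is ranked higher on 0 ballots, Delta on 19. Delta wins 19–0.
Beta vs Sigma: 14 to 5, Beta.
Beta vs Delta: Beta preferred on 2+6+5 = 13 ballots; Beta wins 13–6.
Sigma vs Delta: 2+5 = 7 for Sigma, 12 for Delta — Delta by 12–7.
Beta beats each of Lambda, Eta, Sigma, Delta — Beta is the Condorcet winner.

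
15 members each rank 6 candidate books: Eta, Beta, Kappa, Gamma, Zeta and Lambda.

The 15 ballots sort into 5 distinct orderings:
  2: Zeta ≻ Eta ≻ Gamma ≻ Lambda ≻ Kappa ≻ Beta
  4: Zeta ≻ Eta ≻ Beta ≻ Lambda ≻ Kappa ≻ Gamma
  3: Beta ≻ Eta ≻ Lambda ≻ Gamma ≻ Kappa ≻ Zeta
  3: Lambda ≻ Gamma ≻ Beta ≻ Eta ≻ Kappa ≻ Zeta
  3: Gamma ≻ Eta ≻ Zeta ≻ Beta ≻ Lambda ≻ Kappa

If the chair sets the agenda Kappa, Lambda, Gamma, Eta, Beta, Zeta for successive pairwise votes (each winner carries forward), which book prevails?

Round 1: Kappa vs Lambda — 0–15, Lambda advances.
Round 2: Lambda vs Gamma — 10–5, Lambda advances.
Round 3: Lambda vs Eta — 3–12, Eta advances.
Round 4: Eta vs Beta — 9–6, Eta advances.
Round 5: Eta vs Zeta — 9–6, Eta advances.
The agenda winner is Eta.

Eta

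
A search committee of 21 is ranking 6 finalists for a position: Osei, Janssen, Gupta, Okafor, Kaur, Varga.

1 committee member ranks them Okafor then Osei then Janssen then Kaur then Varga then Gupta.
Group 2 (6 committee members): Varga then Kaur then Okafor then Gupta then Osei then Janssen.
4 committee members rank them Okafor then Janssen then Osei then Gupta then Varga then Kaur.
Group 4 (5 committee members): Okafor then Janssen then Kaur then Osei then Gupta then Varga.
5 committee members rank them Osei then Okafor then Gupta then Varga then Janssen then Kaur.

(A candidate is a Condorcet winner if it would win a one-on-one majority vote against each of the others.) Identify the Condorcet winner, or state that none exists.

Check each pair by majority over 21 ballots:
Osei vs Janssen: Osei wins 12–9.
Osei vs Gupta: Osei wins 15–6.
Osei vs Okafor: Okafor wins 16–5.
Osei–Kaur: Kaur 11–10.
Osei vs Varga: Osei, 15–6.
Janssen vs Gupta: Gupta wins 11–10.
Janssen vs Okafor: Okafor, 21–0.
Janssen vs Kaur: Janssen, 15–6.
Janssen vs Varga: Varga wins 11–10.
Gupta–Okafor: Okafor 21–0.
Gupta vs Kaur: Kaur, 12–9.
Gupta vs Varga: Gupta wins 14–7.
Okafor vs Kaur: Okafor, 15–6.
Okafor vs Varga: Okafor, 15–6.
Kaur vs Varga: Varga wins 15–6.
Okafor beats each of Osei, Janssen, Gupta, Kaur, Varga — Okafor is the Condorcet winner.

Okafor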